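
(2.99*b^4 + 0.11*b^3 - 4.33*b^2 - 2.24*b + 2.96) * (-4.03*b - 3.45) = -12.0497*b^5 - 10.7588*b^4 + 17.0704*b^3 + 23.9657*b^2 - 4.2008*b - 10.212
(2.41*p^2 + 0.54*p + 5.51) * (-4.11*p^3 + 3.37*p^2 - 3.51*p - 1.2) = -9.9051*p^5 + 5.9023*p^4 - 29.2854*p^3 + 13.7813*p^2 - 19.9881*p - 6.612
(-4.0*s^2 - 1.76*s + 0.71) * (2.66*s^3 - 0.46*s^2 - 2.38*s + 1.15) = -10.64*s^5 - 2.8416*s^4 + 12.2182*s^3 - 0.7378*s^2 - 3.7138*s + 0.8165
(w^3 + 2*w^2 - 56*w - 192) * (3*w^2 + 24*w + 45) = 3*w^5 + 30*w^4 - 75*w^3 - 1830*w^2 - 7128*w - 8640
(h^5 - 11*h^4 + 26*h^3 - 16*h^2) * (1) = h^5 - 11*h^4 + 26*h^3 - 16*h^2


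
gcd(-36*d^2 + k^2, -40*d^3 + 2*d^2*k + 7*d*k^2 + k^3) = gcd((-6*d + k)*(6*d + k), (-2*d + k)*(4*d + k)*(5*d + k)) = 1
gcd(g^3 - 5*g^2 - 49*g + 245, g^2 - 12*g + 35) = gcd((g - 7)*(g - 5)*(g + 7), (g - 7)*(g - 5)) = g^2 - 12*g + 35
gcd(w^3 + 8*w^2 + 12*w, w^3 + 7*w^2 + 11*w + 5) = 1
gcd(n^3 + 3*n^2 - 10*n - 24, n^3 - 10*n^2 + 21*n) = n - 3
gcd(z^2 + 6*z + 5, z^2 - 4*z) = 1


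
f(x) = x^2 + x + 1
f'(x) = 2*x + 1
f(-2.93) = 6.65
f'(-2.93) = -4.86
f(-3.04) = 7.20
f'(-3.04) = -5.08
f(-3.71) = 11.05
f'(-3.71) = -6.42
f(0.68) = 2.14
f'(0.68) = 2.36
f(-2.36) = 4.21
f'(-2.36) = -3.72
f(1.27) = 3.88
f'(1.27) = 3.54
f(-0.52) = 0.75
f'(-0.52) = -0.04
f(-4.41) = 16.04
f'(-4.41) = -7.82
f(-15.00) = 211.00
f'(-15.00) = -29.00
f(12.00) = 157.00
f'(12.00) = 25.00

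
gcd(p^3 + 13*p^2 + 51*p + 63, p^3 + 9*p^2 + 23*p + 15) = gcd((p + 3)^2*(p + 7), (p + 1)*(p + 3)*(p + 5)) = p + 3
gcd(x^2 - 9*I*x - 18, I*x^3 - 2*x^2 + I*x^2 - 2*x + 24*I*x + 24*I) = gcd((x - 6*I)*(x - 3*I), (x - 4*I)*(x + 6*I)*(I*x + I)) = 1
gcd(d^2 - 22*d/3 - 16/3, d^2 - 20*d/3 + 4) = 1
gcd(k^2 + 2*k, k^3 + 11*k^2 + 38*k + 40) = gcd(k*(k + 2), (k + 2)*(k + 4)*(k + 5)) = k + 2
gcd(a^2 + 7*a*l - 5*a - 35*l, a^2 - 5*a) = a - 5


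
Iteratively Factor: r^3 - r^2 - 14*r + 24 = (r + 4)*(r^2 - 5*r + 6) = (r - 3)*(r + 4)*(r - 2)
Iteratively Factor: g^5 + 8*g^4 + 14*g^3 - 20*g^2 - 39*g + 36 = (g + 3)*(g^4 + 5*g^3 - g^2 - 17*g + 12) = (g - 1)*(g + 3)*(g^3 + 6*g^2 + 5*g - 12) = (g - 1)^2*(g + 3)*(g^2 + 7*g + 12) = (g - 1)^2*(g + 3)^2*(g + 4)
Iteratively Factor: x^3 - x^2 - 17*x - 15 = (x + 3)*(x^2 - 4*x - 5) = (x - 5)*(x + 3)*(x + 1)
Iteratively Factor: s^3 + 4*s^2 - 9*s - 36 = (s + 3)*(s^2 + s - 12) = (s + 3)*(s + 4)*(s - 3)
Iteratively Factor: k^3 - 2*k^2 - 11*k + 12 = (k - 4)*(k^2 + 2*k - 3) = (k - 4)*(k + 3)*(k - 1)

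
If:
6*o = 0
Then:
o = 0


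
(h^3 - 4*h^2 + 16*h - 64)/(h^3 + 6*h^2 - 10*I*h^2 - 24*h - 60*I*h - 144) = (h^2 + 4*h*(-1 + I) - 16*I)/(h^2 + 6*h*(1 - I) - 36*I)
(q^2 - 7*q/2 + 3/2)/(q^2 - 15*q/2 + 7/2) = (q - 3)/(q - 7)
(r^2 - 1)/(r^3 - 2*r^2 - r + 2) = 1/(r - 2)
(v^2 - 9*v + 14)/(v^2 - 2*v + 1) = (v^2 - 9*v + 14)/(v^2 - 2*v + 1)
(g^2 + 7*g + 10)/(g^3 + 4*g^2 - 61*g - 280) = (g + 2)/(g^2 - g - 56)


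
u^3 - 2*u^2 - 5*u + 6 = (u - 3)*(u - 1)*(u + 2)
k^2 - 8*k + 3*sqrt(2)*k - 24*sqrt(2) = (k - 8)*(k + 3*sqrt(2))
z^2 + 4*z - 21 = (z - 3)*(z + 7)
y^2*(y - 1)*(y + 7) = y^4 + 6*y^3 - 7*y^2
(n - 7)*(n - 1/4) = n^2 - 29*n/4 + 7/4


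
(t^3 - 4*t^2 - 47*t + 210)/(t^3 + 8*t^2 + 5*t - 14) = (t^2 - 11*t + 30)/(t^2 + t - 2)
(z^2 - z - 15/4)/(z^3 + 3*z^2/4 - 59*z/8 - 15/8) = 2*(2*z + 3)/(4*z^2 + 13*z + 3)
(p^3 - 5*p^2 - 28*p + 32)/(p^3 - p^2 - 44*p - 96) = (p - 1)/(p + 3)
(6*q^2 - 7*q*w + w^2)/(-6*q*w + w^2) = (-q + w)/w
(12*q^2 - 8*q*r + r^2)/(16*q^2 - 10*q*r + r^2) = (6*q - r)/(8*q - r)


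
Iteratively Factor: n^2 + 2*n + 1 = (n + 1)*(n + 1)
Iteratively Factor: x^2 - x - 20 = (x + 4)*(x - 5)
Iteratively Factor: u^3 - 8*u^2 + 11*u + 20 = (u - 5)*(u^2 - 3*u - 4) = (u - 5)*(u - 4)*(u + 1)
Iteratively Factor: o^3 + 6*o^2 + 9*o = (o + 3)*(o^2 + 3*o) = (o + 3)^2*(o)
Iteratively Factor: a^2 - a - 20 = (a + 4)*(a - 5)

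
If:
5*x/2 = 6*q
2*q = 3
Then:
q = 3/2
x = 18/5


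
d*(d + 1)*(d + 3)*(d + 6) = d^4 + 10*d^3 + 27*d^2 + 18*d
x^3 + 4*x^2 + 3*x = x*(x + 1)*(x + 3)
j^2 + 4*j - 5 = (j - 1)*(j + 5)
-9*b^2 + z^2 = (-3*b + z)*(3*b + z)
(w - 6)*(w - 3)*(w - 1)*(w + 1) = w^4 - 9*w^3 + 17*w^2 + 9*w - 18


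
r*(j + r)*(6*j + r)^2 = 36*j^3*r + 48*j^2*r^2 + 13*j*r^3 + r^4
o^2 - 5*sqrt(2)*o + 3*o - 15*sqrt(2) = (o + 3)*(o - 5*sqrt(2))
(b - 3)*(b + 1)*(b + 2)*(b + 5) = b^4 + 5*b^3 - 7*b^2 - 41*b - 30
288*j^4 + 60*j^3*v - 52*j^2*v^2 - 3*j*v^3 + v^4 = (-8*j + v)*(-3*j + v)*(2*j + v)*(6*j + v)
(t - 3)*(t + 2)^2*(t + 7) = t^4 + 8*t^3 - t^2 - 68*t - 84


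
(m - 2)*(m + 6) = m^2 + 4*m - 12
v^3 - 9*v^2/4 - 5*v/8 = v*(v - 5/2)*(v + 1/4)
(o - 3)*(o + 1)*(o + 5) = o^3 + 3*o^2 - 13*o - 15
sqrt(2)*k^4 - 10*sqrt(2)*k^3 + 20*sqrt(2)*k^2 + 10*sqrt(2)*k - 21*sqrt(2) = (k - 7)*(k - 3)*(k - 1)*(sqrt(2)*k + sqrt(2))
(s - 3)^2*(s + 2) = s^3 - 4*s^2 - 3*s + 18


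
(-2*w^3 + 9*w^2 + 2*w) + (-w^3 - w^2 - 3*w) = -3*w^3 + 8*w^2 - w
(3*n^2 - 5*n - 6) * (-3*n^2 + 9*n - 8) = -9*n^4 + 42*n^3 - 51*n^2 - 14*n + 48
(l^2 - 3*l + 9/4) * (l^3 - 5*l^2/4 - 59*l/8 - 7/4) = l^5 - 17*l^4/4 - 11*l^3/8 + 281*l^2/16 - 363*l/32 - 63/16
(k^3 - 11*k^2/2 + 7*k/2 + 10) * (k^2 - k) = k^5 - 13*k^4/2 + 9*k^3 + 13*k^2/2 - 10*k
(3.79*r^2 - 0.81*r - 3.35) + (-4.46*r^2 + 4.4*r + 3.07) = -0.67*r^2 + 3.59*r - 0.28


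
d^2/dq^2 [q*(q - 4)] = 2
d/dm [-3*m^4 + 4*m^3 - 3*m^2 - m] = -12*m^3 + 12*m^2 - 6*m - 1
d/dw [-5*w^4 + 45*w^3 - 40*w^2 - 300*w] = -20*w^3 + 135*w^2 - 80*w - 300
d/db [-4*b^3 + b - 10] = 1 - 12*b^2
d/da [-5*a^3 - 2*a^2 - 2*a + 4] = -15*a^2 - 4*a - 2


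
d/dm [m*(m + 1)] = 2*m + 1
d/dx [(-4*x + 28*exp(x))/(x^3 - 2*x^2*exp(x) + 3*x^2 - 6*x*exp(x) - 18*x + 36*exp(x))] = 4*(-(x - 7*exp(x))*(2*x^2*exp(x) - 3*x^2 + 10*x*exp(x) - 6*x - 30*exp(x) + 18) + (7*exp(x) - 1)*(x^3 - 2*x^2*exp(x) + 3*x^2 - 6*x*exp(x) - 18*x + 36*exp(x)))/(x^3 - 2*x^2*exp(x) + 3*x^2 - 6*x*exp(x) - 18*x + 36*exp(x))^2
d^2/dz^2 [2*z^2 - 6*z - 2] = 4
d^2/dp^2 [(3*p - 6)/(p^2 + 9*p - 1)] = 6*((p - 2)*(2*p + 9)^2 - (3*p + 7)*(p^2 + 9*p - 1))/(p^2 + 9*p - 1)^3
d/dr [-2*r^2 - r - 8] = -4*r - 1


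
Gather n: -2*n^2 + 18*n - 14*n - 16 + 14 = -2*n^2 + 4*n - 2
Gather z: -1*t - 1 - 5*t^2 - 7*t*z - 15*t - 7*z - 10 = -5*t^2 - 16*t + z*(-7*t - 7) - 11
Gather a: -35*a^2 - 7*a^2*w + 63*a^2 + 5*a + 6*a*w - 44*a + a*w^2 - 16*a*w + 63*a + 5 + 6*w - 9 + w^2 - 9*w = a^2*(28 - 7*w) + a*(w^2 - 10*w + 24) + w^2 - 3*w - 4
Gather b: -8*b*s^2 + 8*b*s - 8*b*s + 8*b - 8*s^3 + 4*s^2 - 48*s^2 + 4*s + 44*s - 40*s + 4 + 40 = b*(8 - 8*s^2) - 8*s^3 - 44*s^2 + 8*s + 44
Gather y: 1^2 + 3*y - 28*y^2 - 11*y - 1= -28*y^2 - 8*y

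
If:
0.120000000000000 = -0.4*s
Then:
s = -0.30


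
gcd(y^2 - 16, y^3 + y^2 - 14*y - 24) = y - 4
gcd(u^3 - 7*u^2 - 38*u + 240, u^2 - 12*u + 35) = u - 5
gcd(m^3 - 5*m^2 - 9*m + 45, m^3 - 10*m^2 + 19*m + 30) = m - 5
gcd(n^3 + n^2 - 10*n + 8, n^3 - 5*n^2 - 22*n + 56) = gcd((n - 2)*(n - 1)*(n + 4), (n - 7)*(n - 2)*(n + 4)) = n^2 + 2*n - 8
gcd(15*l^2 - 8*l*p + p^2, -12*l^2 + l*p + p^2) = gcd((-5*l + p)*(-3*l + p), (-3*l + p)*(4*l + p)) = -3*l + p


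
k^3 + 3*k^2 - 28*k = k*(k - 4)*(k + 7)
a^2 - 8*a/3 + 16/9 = (a - 4/3)^2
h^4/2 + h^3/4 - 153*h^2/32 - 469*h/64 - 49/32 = (h/2 + 1)*(h - 7/2)*(h + 1/4)*(h + 7/4)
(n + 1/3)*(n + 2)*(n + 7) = n^3 + 28*n^2/3 + 17*n + 14/3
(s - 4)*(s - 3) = s^2 - 7*s + 12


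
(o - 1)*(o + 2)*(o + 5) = o^3 + 6*o^2 + 3*o - 10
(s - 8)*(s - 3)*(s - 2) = s^3 - 13*s^2 + 46*s - 48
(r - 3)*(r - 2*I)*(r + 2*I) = r^3 - 3*r^2 + 4*r - 12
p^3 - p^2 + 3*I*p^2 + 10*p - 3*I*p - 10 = (p - 1)*(p - 2*I)*(p + 5*I)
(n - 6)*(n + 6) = n^2 - 36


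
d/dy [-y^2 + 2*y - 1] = 2 - 2*y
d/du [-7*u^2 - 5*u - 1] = -14*u - 5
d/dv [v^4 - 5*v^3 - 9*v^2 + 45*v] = 4*v^3 - 15*v^2 - 18*v + 45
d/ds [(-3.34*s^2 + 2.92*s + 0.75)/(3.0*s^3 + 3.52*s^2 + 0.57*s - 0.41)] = (10.02*s^4 - 17.52*s^3 - 18.9322*s^2 - 2.5412*s - 1.6247)/(9.0*s^6 + 21.12*s^5 + 15.8104*s^4 + 1.5528*s^3 - 2.5615*s^2 - 0.4674*s + 0.1681)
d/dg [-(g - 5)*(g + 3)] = 2 - 2*g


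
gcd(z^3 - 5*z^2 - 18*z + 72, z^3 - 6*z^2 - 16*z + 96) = z^2 - 2*z - 24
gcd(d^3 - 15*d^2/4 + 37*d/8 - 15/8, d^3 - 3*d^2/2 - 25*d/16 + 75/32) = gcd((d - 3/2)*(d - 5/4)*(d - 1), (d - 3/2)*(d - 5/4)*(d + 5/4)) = d^2 - 11*d/4 + 15/8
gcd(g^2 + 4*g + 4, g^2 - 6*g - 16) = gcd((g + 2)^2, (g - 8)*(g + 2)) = g + 2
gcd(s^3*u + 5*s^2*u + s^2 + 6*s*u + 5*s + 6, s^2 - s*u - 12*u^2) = 1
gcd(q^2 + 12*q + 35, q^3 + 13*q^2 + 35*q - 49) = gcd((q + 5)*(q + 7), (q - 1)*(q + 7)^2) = q + 7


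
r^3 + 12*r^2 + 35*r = r*(r + 5)*(r + 7)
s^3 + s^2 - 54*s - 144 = (s - 8)*(s + 3)*(s + 6)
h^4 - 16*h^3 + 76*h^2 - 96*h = h*(h - 8)*(h - 6)*(h - 2)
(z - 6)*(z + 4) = z^2 - 2*z - 24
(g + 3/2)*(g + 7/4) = g^2 + 13*g/4 + 21/8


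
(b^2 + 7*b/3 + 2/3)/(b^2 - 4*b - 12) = (b + 1/3)/(b - 6)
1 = 1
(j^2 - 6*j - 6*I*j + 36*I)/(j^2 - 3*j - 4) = (-j^2 + 6*j + 6*I*j - 36*I)/(-j^2 + 3*j + 4)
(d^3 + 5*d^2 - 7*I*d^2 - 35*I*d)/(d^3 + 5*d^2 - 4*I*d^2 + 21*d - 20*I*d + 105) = d/(d + 3*I)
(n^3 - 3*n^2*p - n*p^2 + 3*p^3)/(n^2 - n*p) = n - 2*p - 3*p^2/n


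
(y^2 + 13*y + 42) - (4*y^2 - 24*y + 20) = -3*y^2 + 37*y + 22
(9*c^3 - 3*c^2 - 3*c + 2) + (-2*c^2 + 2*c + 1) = 9*c^3 - 5*c^2 - c + 3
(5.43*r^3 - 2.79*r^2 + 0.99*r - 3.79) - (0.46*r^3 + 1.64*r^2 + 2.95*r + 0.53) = 4.97*r^3 - 4.43*r^2 - 1.96*r - 4.32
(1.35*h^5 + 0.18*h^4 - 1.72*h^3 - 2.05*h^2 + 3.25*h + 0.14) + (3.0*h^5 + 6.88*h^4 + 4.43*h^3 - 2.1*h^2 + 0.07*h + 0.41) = 4.35*h^5 + 7.06*h^4 + 2.71*h^3 - 4.15*h^2 + 3.32*h + 0.55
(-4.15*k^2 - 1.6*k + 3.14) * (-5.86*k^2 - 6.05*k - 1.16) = 24.319*k^4 + 34.4835*k^3 - 3.9064*k^2 - 17.141*k - 3.6424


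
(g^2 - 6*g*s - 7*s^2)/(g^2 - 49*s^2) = (g + s)/(g + 7*s)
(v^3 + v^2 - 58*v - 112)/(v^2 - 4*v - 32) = (v^2 + 9*v + 14)/(v + 4)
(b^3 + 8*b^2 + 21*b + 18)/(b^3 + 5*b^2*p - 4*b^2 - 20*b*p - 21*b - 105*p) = (b^2 + 5*b + 6)/(b^2 + 5*b*p - 7*b - 35*p)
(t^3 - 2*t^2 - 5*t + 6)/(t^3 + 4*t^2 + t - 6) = (t - 3)/(t + 3)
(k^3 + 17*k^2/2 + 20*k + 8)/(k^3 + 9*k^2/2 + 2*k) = (k + 4)/k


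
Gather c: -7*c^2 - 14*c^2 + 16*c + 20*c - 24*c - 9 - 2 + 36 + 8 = -21*c^2 + 12*c + 33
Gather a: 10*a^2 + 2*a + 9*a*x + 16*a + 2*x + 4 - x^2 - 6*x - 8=10*a^2 + a*(9*x + 18) - x^2 - 4*x - 4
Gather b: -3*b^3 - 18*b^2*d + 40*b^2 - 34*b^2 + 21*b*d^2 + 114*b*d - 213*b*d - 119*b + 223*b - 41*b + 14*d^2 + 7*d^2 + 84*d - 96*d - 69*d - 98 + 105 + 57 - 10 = -3*b^3 + b^2*(6 - 18*d) + b*(21*d^2 - 99*d + 63) + 21*d^2 - 81*d + 54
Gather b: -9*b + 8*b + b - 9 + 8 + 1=0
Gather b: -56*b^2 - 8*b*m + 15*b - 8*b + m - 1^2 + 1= -56*b^2 + b*(7 - 8*m) + m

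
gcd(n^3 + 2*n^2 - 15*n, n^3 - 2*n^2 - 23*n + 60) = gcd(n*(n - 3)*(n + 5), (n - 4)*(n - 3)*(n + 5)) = n^2 + 2*n - 15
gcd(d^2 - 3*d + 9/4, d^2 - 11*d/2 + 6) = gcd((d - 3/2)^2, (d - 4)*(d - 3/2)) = d - 3/2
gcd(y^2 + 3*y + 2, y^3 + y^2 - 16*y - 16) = y + 1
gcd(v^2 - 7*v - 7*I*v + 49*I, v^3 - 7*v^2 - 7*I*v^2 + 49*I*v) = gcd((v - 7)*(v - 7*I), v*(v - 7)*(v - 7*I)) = v^2 + v*(-7 - 7*I) + 49*I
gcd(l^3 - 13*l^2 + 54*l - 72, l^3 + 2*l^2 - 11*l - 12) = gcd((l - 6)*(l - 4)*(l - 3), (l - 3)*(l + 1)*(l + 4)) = l - 3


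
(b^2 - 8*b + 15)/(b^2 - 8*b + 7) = (b^2 - 8*b + 15)/(b^2 - 8*b + 7)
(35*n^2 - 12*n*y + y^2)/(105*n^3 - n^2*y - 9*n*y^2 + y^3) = 1/(3*n + y)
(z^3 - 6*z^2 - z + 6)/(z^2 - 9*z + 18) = (z^2 - 1)/(z - 3)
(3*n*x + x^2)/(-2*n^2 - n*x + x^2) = x*(3*n + x)/(-2*n^2 - n*x + x^2)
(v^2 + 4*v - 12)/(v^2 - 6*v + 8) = (v + 6)/(v - 4)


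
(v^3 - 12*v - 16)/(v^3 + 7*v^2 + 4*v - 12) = (v^2 - 2*v - 8)/(v^2 + 5*v - 6)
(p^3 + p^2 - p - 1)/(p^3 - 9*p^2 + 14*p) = (p^3 + p^2 - p - 1)/(p*(p^2 - 9*p + 14))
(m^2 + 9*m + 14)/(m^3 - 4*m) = (m + 7)/(m*(m - 2))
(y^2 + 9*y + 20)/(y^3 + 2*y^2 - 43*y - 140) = 1/(y - 7)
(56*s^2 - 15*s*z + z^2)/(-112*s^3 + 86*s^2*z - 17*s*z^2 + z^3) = 1/(-2*s + z)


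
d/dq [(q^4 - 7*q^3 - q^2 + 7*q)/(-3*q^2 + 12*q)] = (-2*q^3 + 19*q^2 - 56*q + 3)/(3*(q^2 - 8*q + 16))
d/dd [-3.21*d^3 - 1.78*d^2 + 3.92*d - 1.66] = -9.63*d^2 - 3.56*d + 3.92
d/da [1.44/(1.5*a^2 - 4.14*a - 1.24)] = (5.9616 - 4.32*a)/(-1.5*a^2 + 4.14*a + 1.24)^2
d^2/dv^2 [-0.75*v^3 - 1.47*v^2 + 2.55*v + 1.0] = -4.5*v - 2.94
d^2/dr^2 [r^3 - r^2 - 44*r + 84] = 6*r - 2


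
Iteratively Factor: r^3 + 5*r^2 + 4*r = (r)*(r^2 + 5*r + 4) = r*(r + 1)*(r + 4)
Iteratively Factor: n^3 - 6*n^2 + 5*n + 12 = (n - 4)*(n^2 - 2*n - 3) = (n - 4)*(n + 1)*(n - 3)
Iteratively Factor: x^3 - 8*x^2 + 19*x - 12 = (x - 3)*(x^2 - 5*x + 4) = (x - 4)*(x - 3)*(x - 1)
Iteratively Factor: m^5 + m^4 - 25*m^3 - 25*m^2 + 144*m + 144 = (m + 1)*(m^4 - 25*m^2 + 144) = (m - 3)*(m + 1)*(m^3 + 3*m^2 - 16*m - 48) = (m - 3)*(m + 1)*(m + 3)*(m^2 - 16) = (m - 4)*(m - 3)*(m + 1)*(m + 3)*(m + 4)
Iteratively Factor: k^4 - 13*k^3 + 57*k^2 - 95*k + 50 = (k - 5)*(k^3 - 8*k^2 + 17*k - 10) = (k - 5)*(k - 1)*(k^2 - 7*k + 10) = (k - 5)*(k - 2)*(k - 1)*(k - 5)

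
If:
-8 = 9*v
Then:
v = -8/9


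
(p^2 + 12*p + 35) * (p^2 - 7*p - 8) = p^4 + 5*p^3 - 57*p^2 - 341*p - 280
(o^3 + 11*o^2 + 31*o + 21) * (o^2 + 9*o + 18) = o^5 + 20*o^4 + 148*o^3 + 498*o^2 + 747*o + 378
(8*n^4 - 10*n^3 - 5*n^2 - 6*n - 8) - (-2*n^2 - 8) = 8*n^4 - 10*n^3 - 3*n^2 - 6*n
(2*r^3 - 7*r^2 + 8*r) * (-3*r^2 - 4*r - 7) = -6*r^5 + 13*r^4 - 10*r^3 + 17*r^2 - 56*r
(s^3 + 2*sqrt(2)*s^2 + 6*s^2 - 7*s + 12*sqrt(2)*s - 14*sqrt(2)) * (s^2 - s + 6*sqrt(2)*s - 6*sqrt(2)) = s^5 + 5*s^4 + 8*sqrt(2)*s^4 + 11*s^3 + 40*sqrt(2)*s^3 - 104*sqrt(2)*s^2 + 127*s^2 - 312*s + 56*sqrt(2)*s + 168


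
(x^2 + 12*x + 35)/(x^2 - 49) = (x + 5)/(x - 7)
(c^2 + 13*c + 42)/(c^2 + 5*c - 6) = (c + 7)/(c - 1)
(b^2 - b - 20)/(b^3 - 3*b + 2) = (b^2 - b - 20)/(b^3 - 3*b + 2)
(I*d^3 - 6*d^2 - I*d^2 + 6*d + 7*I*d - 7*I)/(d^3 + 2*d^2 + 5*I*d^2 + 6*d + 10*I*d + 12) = (I*d^2 + d*(-7 - I) + 7)/(d^2 + d*(2 + 6*I) + 12*I)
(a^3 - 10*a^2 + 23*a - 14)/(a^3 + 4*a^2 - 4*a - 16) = (a^2 - 8*a + 7)/(a^2 + 6*a + 8)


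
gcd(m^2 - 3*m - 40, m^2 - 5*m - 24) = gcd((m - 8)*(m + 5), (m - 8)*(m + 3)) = m - 8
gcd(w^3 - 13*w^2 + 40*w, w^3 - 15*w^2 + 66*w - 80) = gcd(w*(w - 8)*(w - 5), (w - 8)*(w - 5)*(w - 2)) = w^2 - 13*w + 40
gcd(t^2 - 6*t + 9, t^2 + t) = 1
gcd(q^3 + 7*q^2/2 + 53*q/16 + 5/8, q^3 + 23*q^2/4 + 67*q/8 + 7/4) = q^2 + 9*q/4 + 1/2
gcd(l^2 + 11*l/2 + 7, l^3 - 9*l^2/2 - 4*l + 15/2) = 1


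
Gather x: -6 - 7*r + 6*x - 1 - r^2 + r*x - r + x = -r^2 - 8*r + x*(r + 7) - 7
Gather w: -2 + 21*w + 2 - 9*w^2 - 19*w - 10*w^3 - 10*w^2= -10*w^3 - 19*w^2 + 2*w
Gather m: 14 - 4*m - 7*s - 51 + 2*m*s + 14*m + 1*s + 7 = m*(2*s + 10) - 6*s - 30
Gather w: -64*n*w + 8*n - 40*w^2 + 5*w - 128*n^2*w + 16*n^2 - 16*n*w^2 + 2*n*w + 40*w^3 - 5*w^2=16*n^2 + 8*n + 40*w^3 + w^2*(-16*n - 45) + w*(-128*n^2 - 62*n + 5)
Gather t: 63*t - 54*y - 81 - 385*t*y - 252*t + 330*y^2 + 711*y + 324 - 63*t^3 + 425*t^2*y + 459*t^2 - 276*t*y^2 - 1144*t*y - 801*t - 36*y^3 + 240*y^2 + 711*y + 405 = -63*t^3 + t^2*(425*y + 459) + t*(-276*y^2 - 1529*y - 990) - 36*y^3 + 570*y^2 + 1368*y + 648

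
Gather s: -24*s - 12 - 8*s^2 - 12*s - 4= -8*s^2 - 36*s - 16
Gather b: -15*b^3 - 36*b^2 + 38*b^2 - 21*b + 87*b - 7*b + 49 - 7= -15*b^3 + 2*b^2 + 59*b + 42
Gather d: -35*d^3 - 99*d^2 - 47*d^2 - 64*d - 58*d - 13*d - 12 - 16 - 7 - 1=-35*d^3 - 146*d^2 - 135*d - 36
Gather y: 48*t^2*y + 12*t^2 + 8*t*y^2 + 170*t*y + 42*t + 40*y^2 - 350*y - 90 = 12*t^2 + 42*t + y^2*(8*t + 40) + y*(48*t^2 + 170*t - 350) - 90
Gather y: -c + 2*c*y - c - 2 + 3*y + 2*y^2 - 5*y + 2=-2*c + 2*y^2 + y*(2*c - 2)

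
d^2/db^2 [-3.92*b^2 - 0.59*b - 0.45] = -7.84000000000000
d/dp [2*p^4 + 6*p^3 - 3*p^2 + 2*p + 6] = 8*p^3 + 18*p^2 - 6*p + 2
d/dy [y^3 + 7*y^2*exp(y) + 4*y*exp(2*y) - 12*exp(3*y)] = 7*y^2*exp(y) + 3*y^2 + 8*y*exp(2*y) + 14*y*exp(y) - 36*exp(3*y) + 4*exp(2*y)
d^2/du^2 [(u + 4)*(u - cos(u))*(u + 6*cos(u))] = -5*u^2*cos(u) - 20*sqrt(2)*u*sin(u + pi/4) + 12*u*cos(2*u) + 6*u - 40*sin(u) + 12*sin(2*u) + 10*cos(u) + 48*cos(2*u) + 8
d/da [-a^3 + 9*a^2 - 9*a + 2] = -3*a^2 + 18*a - 9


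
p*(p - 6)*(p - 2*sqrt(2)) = p^3 - 6*p^2 - 2*sqrt(2)*p^2 + 12*sqrt(2)*p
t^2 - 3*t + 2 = (t - 2)*(t - 1)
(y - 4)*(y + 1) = y^2 - 3*y - 4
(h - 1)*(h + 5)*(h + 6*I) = h^3 + 4*h^2 + 6*I*h^2 - 5*h + 24*I*h - 30*I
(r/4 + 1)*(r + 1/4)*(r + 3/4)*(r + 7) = r^4/4 + 3*r^3 + 627*r^2/64 + 481*r/64 + 21/16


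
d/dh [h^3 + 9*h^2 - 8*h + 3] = 3*h^2 + 18*h - 8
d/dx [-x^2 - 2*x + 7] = -2*x - 2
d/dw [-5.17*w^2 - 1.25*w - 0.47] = -10.34*w - 1.25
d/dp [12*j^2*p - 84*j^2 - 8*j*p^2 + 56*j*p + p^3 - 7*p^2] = 12*j^2 - 16*j*p + 56*j + 3*p^2 - 14*p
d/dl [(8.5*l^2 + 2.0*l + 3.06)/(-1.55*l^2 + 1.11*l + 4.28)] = (12.535*l^2 + 82.246*l + 5.1634)/(2.4025*l^4 - 3.441*l^3 - 12.0359*l^2 + 9.5016*l + 18.3184)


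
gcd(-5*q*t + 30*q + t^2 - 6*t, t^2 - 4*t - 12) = t - 6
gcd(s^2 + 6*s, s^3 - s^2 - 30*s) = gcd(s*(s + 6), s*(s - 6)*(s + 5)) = s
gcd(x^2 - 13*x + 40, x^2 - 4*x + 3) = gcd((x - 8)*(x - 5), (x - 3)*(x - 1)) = 1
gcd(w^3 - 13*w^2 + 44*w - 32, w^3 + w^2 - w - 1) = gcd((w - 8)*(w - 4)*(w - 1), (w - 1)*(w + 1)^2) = w - 1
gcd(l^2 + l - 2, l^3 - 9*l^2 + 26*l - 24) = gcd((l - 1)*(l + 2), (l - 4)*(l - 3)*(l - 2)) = 1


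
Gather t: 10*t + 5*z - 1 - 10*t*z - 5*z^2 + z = t*(10 - 10*z) - 5*z^2 + 6*z - 1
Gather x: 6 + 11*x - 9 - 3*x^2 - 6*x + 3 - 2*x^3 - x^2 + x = -2*x^3 - 4*x^2 + 6*x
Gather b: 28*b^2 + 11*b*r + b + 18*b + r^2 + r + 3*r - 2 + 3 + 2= 28*b^2 + b*(11*r + 19) + r^2 + 4*r + 3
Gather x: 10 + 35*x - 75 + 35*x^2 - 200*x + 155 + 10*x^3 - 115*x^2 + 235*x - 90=10*x^3 - 80*x^2 + 70*x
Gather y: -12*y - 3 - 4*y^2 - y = -4*y^2 - 13*y - 3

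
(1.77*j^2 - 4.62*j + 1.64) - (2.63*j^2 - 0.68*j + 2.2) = -0.86*j^2 - 3.94*j - 0.56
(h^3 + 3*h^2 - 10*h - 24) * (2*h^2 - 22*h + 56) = 2*h^5 - 16*h^4 - 30*h^3 + 340*h^2 - 32*h - 1344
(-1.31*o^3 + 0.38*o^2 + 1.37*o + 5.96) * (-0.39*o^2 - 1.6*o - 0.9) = 0.5109*o^5 + 1.9478*o^4 + 0.0366999999999998*o^3 - 4.8584*o^2 - 10.769*o - 5.364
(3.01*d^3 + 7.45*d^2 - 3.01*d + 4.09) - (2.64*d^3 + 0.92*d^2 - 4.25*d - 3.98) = 0.37*d^3 + 6.53*d^2 + 1.24*d + 8.07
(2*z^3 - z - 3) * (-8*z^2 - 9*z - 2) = -16*z^5 - 18*z^4 + 4*z^3 + 33*z^2 + 29*z + 6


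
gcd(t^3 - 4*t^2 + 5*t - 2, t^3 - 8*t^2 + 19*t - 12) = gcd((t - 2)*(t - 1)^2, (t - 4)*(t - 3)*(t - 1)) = t - 1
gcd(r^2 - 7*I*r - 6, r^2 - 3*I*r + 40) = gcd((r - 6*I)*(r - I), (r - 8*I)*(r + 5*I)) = 1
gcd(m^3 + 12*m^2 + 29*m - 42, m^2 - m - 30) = 1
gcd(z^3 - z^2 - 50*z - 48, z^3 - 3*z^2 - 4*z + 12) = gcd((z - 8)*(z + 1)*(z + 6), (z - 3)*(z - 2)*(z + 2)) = 1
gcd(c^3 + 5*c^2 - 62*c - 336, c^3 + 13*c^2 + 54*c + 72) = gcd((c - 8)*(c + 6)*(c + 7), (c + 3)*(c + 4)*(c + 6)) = c + 6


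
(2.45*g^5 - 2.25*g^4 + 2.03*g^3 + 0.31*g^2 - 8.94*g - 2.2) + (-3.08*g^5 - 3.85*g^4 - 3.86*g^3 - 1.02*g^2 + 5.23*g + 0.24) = -0.63*g^5 - 6.1*g^4 - 1.83*g^3 - 0.71*g^2 - 3.71*g - 1.96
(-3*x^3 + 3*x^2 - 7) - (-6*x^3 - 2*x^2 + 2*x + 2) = 3*x^3 + 5*x^2 - 2*x - 9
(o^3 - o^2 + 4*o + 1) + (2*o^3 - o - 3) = 3*o^3 - o^2 + 3*o - 2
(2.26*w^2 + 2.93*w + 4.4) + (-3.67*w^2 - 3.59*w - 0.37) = -1.41*w^2 - 0.66*w + 4.03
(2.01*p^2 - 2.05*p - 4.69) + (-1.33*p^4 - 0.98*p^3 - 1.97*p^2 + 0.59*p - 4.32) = -1.33*p^4 - 0.98*p^3 + 0.0399999999999998*p^2 - 1.46*p - 9.01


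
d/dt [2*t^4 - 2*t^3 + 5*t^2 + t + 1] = 8*t^3 - 6*t^2 + 10*t + 1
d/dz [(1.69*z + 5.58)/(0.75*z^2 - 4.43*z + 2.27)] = (-1.2675*z^2 - 8.37*z + 28.5557)/(0.5625*z^4 - 6.645*z^3 + 23.0299*z^2 - 20.1122*z + 5.1529)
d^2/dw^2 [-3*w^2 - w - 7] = -6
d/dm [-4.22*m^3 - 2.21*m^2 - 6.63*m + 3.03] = -12.66*m^2 - 4.42*m - 6.63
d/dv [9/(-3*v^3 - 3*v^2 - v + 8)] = 9*(9*v^2 + 6*v + 1)/(3*v^3 + 3*v^2 + v - 8)^2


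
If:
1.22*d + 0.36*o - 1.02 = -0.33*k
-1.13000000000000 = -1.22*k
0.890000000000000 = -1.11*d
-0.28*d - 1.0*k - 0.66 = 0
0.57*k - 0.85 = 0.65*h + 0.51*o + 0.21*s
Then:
No Solution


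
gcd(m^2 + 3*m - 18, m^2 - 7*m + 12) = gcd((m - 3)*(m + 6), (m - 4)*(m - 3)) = m - 3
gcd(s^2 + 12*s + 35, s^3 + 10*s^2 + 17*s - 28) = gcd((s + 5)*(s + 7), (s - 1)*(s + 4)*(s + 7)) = s + 7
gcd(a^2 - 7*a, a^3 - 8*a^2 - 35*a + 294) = a - 7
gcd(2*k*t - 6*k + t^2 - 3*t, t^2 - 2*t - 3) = t - 3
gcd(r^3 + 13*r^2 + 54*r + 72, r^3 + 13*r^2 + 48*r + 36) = r + 6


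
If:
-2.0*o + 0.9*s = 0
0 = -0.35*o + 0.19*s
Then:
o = 0.00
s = 0.00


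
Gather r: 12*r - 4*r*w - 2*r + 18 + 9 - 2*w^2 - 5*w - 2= r*(10 - 4*w) - 2*w^2 - 5*w + 25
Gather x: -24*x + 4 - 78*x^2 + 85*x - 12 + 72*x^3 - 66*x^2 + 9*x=72*x^3 - 144*x^2 + 70*x - 8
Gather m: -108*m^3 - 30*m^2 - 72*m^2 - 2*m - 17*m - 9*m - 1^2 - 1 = -108*m^3 - 102*m^2 - 28*m - 2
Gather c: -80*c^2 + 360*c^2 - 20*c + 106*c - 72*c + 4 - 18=280*c^2 + 14*c - 14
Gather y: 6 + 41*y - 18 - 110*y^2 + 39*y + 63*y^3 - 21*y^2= 63*y^3 - 131*y^2 + 80*y - 12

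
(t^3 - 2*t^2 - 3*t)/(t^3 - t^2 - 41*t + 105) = t*(t + 1)/(t^2 + 2*t - 35)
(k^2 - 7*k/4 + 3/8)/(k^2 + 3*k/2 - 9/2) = (k - 1/4)/(k + 3)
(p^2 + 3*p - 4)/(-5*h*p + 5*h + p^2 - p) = (p + 4)/(-5*h + p)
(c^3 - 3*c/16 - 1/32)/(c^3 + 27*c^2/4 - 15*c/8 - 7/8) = (c + 1/4)/(c + 7)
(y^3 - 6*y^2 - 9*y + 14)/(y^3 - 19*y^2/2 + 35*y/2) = 2*(y^2 + y - 2)/(y*(2*y - 5))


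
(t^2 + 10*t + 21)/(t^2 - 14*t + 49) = (t^2 + 10*t + 21)/(t^2 - 14*t + 49)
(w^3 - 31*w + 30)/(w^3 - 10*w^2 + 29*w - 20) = (w + 6)/(w - 4)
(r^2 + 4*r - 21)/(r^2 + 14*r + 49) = (r - 3)/(r + 7)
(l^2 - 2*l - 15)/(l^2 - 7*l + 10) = (l + 3)/(l - 2)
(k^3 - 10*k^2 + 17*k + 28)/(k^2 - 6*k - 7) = k - 4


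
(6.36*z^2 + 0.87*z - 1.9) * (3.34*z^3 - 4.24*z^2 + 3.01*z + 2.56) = 21.2424*z^5 - 24.0606*z^4 + 9.1088*z^3 + 26.9563*z^2 - 3.4918*z - 4.864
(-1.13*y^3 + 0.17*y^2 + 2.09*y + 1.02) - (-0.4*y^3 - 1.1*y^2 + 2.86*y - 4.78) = -0.73*y^3 + 1.27*y^2 - 0.77*y + 5.8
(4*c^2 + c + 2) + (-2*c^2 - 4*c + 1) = 2*c^2 - 3*c + 3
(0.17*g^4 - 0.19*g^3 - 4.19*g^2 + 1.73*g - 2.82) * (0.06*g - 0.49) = 0.0102*g^5 - 0.0947*g^4 - 0.1583*g^3 + 2.1569*g^2 - 1.0169*g + 1.3818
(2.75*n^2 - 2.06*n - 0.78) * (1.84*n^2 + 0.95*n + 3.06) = 5.06*n^4 - 1.1779*n^3 + 5.0228*n^2 - 7.0446*n - 2.3868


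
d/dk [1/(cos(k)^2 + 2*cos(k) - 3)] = 2*(cos(k) + 1)*sin(k)/(cos(k)^2 + 2*cos(k) - 3)^2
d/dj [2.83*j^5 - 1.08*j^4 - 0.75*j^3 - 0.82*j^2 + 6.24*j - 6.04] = 14.15*j^4 - 4.32*j^3 - 2.25*j^2 - 1.64*j + 6.24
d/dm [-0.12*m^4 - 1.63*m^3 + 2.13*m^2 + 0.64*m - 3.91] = -0.48*m^3 - 4.89*m^2 + 4.26*m + 0.64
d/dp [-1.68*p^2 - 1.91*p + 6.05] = -3.36*p - 1.91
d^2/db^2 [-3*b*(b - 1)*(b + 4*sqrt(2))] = -18*b - 24*sqrt(2) + 6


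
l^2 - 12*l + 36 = (l - 6)^2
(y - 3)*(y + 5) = y^2 + 2*y - 15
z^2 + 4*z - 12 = (z - 2)*(z + 6)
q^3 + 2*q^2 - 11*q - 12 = (q - 3)*(q + 1)*(q + 4)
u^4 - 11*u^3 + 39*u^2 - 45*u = u*(u - 5)*(u - 3)^2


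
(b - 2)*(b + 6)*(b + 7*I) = b^3 + 4*b^2 + 7*I*b^2 - 12*b + 28*I*b - 84*I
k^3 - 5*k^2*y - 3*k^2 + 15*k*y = k*(k - 3)*(k - 5*y)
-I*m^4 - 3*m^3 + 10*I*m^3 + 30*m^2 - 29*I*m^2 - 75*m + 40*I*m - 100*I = (m - 5)^2*(m - 4*I)*(-I*m + 1)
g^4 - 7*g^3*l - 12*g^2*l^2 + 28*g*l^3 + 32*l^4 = (g - 8*l)*(g - 2*l)*(g + l)*(g + 2*l)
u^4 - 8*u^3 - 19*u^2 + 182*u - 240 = (u - 8)*(u - 3)*(u - 2)*(u + 5)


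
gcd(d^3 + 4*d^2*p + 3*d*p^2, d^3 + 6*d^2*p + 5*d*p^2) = d^2 + d*p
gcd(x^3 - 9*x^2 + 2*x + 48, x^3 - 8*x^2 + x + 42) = x^2 - x - 6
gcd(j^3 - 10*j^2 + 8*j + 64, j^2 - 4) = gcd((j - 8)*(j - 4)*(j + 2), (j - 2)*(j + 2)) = j + 2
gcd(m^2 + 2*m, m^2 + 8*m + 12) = m + 2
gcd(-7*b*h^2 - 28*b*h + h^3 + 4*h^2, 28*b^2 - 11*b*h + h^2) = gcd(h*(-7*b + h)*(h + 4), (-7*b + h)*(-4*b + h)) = 7*b - h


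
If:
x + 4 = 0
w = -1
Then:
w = -1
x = -4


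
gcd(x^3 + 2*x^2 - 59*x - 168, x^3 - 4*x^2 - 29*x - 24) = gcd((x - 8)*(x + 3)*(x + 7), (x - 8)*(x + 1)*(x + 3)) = x^2 - 5*x - 24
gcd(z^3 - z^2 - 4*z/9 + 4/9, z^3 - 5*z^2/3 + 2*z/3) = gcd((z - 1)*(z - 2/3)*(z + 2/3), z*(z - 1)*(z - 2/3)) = z^2 - 5*z/3 + 2/3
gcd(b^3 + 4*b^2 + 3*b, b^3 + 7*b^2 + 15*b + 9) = b^2 + 4*b + 3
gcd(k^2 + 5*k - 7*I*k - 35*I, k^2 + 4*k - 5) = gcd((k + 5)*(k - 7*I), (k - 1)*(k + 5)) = k + 5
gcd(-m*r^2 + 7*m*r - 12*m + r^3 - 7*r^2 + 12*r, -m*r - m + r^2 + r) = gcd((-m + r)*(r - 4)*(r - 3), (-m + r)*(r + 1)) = -m + r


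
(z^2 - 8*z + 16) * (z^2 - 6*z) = z^4 - 14*z^3 + 64*z^2 - 96*z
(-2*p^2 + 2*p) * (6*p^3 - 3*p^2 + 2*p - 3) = -12*p^5 + 18*p^4 - 10*p^3 + 10*p^2 - 6*p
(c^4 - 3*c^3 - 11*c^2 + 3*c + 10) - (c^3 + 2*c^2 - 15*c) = c^4 - 4*c^3 - 13*c^2 + 18*c + 10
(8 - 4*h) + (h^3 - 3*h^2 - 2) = h^3 - 3*h^2 - 4*h + 6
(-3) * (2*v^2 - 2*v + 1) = -6*v^2 + 6*v - 3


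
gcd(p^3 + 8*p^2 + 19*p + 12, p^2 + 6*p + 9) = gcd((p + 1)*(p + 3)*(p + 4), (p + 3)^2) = p + 3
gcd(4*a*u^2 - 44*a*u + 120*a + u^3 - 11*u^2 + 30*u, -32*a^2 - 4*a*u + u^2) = 4*a + u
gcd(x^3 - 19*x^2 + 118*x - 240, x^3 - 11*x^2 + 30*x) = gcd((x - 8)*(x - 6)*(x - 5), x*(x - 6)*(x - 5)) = x^2 - 11*x + 30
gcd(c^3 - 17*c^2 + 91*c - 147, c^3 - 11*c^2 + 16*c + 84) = c - 7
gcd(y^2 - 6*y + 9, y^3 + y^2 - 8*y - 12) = y - 3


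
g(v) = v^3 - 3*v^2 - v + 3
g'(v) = 3*v^2 - 6*v - 1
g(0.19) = 2.71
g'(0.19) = -2.03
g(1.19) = -0.75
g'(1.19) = -3.89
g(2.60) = -2.30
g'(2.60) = 3.68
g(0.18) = 2.73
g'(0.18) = -1.98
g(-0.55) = 2.48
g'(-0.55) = 3.21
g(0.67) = 1.28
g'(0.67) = -3.67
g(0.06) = 2.93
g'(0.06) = -1.35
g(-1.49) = -5.48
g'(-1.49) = 14.60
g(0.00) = 3.00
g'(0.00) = -1.00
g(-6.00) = -315.00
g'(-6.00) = 143.00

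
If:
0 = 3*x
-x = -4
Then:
No Solution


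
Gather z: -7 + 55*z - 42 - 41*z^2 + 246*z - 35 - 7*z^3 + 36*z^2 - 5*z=-7*z^3 - 5*z^2 + 296*z - 84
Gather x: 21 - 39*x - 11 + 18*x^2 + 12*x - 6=18*x^2 - 27*x + 4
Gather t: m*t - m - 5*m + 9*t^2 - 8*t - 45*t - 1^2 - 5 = -6*m + 9*t^2 + t*(m - 53) - 6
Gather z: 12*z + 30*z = 42*z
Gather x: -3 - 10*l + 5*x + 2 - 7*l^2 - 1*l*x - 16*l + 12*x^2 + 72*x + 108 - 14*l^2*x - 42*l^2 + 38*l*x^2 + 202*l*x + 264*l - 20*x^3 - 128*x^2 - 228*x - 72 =-49*l^2 + 238*l - 20*x^3 + x^2*(38*l - 116) + x*(-14*l^2 + 201*l - 151) + 35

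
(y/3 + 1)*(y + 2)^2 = y^3/3 + 7*y^2/3 + 16*y/3 + 4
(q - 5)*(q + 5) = q^2 - 25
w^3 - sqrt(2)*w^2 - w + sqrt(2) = (w - 1)*(w + 1)*(w - sqrt(2))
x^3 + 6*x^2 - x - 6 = (x - 1)*(x + 1)*(x + 6)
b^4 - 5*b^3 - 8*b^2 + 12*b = b*(b - 6)*(b - 1)*(b + 2)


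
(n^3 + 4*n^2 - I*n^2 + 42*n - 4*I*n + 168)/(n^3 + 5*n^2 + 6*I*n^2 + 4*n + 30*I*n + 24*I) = (n - 7*I)/(n + 1)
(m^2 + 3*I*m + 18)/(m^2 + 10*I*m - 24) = (m - 3*I)/(m + 4*I)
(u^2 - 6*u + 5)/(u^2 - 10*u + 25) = (u - 1)/(u - 5)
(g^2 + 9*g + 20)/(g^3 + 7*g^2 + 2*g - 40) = 1/(g - 2)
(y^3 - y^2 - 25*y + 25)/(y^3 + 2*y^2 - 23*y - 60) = (y^2 + 4*y - 5)/(y^2 + 7*y + 12)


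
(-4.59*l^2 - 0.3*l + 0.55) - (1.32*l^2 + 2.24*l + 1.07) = -5.91*l^2 - 2.54*l - 0.52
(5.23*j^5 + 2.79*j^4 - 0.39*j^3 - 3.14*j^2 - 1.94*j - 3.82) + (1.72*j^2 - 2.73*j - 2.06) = 5.23*j^5 + 2.79*j^4 - 0.39*j^3 - 1.42*j^2 - 4.67*j - 5.88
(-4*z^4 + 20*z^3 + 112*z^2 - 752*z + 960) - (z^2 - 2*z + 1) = -4*z^4 + 20*z^3 + 111*z^2 - 750*z + 959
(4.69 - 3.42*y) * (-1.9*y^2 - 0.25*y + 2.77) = 6.498*y^3 - 8.056*y^2 - 10.6459*y + 12.9913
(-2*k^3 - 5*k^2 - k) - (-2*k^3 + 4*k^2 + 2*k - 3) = -9*k^2 - 3*k + 3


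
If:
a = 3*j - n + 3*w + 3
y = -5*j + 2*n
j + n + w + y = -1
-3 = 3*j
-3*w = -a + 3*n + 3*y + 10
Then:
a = 10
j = -1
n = -5/2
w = 5/2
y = 0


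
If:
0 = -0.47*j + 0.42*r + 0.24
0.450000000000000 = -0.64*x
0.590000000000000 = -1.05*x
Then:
No Solution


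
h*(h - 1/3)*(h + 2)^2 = h^4 + 11*h^3/3 + 8*h^2/3 - 4*h/3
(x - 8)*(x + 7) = x^2 - x - 56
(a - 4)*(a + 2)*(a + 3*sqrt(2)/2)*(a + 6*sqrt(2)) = a^4 - 2*a^3 + 15*sqrt(2)*a^3/2 - 15*sqrt(2)*a^2 + 10*a^2 - 60*sqrt(2)*a - 36*a - 144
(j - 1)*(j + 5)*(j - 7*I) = j^3 + 4*j^2 - 7*I*j^2 - 5*j - 28*I*j + 35*I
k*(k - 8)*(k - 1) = k^3 - 9*k^2 + 8*k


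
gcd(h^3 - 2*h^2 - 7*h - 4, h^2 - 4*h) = h - 4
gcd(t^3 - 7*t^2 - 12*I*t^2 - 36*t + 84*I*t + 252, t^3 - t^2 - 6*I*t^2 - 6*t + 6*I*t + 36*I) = t - 6*I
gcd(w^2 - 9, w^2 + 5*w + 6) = w + 3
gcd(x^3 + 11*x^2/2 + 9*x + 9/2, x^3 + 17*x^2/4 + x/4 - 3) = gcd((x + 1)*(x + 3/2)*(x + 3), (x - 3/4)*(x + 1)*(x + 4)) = x + 1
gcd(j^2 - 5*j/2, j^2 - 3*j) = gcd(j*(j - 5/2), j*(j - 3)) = j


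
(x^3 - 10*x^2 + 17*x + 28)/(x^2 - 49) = (x^2 - 3*x - 4)/(x + 7)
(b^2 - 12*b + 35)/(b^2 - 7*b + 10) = (b - 7)/(b - 2)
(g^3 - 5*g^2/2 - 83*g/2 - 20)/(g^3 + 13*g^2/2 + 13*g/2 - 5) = (2*g^2 - 15*g - 8)/(2*g^2 + 3*g - 2)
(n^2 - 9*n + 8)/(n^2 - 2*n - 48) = (n - 1)/(n + 6)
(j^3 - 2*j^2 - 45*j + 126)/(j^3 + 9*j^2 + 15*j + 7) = (j^2 - 9*j + 18)/(j^2 + 2*j + 1)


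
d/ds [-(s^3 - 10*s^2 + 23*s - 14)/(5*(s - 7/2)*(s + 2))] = 4*(-s^4 + 3*s^3 + 29*s^2 - 168*s + 182)/(5*(4*s^4 - 12*s^3 - 47*s^2 + 84*s + 196))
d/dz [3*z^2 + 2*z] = 6*z + 2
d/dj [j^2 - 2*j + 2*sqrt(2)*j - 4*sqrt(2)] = 2*j - 2 + 2*sqrt(2)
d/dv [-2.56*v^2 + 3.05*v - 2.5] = 3.05 - 5.12*v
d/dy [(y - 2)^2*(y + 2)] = (y - 2)*(3*y + 2)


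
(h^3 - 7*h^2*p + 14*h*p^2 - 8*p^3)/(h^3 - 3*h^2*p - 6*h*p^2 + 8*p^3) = (h - 2*p)/(h + 2*p)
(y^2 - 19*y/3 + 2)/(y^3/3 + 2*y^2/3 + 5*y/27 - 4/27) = 9*(y - 6)/(3*y^2 + 7*y + 4)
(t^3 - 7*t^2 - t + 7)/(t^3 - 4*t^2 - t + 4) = (t - 7)/(t - 4)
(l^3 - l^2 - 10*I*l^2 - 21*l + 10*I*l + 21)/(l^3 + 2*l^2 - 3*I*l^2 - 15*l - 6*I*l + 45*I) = (l^2 - l*(1 + 7*I) + 7*I)/(l^2 + 2*l - 15)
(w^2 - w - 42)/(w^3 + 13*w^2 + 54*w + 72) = (w - 7)/(w^2 + 7*w + 12)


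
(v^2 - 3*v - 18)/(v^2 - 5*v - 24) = (v - 6)/(v - 8)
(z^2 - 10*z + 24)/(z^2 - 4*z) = (z - 6)/z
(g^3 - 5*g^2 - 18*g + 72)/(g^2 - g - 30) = (g^2 + g - 12)/(g + 5)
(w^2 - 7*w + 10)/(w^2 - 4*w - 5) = (w - 2)/(w + 1)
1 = 1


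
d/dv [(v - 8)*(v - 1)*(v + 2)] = 3*v^2 - 14*v - 10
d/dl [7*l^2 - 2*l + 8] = 14*l - 2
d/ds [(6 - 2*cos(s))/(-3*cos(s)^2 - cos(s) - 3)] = 6*(cos(s)^2 - 6*cos(s) - 2)*sin(s)/(3*cos(s)^2 + cos(s) + 3)^2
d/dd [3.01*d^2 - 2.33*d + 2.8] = 6.02*d - 2.33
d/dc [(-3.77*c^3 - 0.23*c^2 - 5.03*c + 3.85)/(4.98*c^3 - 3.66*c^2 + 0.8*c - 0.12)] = (14.9436*c^4 + 44.0668*c^3 - 74.7556*c^2 + 28.2372*c - 2.4764)/(24.8004*c^6 - 36.4536*c^5 + 21.3636*c^4 - 7.0512*c^3 + 1.5184*c^2 - 0.192*c + 0.0144)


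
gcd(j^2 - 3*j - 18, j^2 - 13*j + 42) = j - 6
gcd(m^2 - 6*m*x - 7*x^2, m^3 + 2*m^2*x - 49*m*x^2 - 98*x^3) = -m + 7*x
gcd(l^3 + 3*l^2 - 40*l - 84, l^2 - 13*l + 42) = l - 6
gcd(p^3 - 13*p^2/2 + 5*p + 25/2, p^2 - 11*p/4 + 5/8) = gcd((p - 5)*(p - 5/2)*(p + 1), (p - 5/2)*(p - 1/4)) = p - 5/2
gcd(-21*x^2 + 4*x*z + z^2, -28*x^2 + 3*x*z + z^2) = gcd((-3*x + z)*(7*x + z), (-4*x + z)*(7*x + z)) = 7*x + z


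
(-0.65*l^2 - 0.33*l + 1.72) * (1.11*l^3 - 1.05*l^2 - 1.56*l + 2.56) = -0.7215*l^5 + 0.3162*l^4 + 3.2697*l^3 - 2.9552*l^2 - 3.528*l + 4.4032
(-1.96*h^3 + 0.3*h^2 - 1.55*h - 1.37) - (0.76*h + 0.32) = -1.96*h^3 + 0.3*h^2 - 2.31*h - 1.69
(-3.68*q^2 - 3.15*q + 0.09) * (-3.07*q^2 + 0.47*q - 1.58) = 11.2976*q^4 + 7.9409*q^3 + 4.0576*q^2 + 5.0193*q - 0.1422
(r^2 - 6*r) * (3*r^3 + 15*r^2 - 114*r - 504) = 3*r^5 - 3*r^4 - 204*r^3 + 180*r^2 + 3024*r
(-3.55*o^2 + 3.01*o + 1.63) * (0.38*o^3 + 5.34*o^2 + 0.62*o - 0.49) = -1.349*o^5 - 17.8132*o^4 + 14.4918*o^3 + 12.3099*o^2 - 0.4643*o - 0.7987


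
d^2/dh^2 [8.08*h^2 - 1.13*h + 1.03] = 16.1600000000000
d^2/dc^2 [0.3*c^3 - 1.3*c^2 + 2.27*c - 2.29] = 1.8*c - 2.6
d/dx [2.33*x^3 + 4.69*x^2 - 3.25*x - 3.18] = 6.99*x^2 + 9.38*x - 3.25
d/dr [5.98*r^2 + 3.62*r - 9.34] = 11.96*r + 3.62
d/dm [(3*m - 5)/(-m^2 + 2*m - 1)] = (3*m - 7)/(m^3 - 3*m^2 + 3*m - 1)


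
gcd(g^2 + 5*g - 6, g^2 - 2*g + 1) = g - 1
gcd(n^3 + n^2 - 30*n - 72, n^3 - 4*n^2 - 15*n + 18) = n^2 - 3*n - 18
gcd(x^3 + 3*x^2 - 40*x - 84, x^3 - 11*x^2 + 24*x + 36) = x - 6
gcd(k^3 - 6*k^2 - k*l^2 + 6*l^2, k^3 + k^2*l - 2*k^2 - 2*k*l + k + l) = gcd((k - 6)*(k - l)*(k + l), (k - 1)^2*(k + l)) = k + l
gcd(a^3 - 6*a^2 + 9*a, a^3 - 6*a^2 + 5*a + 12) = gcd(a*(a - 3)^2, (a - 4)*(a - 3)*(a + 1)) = a - 3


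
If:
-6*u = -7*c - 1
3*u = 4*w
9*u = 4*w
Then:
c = -1/7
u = 0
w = 0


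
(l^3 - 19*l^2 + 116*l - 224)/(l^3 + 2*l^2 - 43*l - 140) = (l^2 - 12*l + 32)/(l^2 + 9*l + 20)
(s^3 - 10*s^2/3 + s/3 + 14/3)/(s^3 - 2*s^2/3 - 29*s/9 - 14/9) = 3*(s - 2)/(3*s + 2)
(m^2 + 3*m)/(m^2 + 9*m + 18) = m/(m + 6)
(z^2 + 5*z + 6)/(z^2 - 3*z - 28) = (z^2 + 5*z + 6)/(z^2 - 3*z - 28)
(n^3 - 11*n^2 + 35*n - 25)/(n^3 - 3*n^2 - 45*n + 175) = (n - 1)/(n + 7)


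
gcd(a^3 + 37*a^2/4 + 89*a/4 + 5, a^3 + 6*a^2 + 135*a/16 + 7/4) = a^2 + 17*a/4 + 1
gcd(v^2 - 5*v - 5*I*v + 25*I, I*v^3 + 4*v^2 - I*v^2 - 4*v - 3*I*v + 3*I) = 1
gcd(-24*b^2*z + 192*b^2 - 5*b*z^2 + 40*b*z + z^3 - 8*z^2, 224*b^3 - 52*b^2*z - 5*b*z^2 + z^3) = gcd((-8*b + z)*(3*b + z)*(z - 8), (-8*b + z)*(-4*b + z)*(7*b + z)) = -8*b + z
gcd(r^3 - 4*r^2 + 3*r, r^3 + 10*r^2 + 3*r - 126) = r - 3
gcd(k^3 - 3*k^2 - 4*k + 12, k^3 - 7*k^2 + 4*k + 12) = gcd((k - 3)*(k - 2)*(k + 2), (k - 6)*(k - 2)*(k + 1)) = k - 2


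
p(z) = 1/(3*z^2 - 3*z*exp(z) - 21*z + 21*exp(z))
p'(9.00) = 0.00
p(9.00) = 0.00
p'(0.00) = 0.01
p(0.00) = 0.05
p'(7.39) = 0.00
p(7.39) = -0.00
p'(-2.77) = 0.01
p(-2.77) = 0.01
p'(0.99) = -0.03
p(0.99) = 0.03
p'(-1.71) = 0.01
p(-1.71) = 0.02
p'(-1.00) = 0.02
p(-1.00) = 0.03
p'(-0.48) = 0.02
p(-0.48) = 0.04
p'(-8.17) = 0.00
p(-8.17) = 0.00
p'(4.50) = -0.00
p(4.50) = 0.00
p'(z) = (3*z*exp(z) - 6*z - 18*exp(z) + 21)/(3*z^2 - 3*z*exp(z) - 21*z + 21*exp(z))^2 = (z*exp(z) - 2*z - 6*exp(z) + 7)/(3*(z^2 - z*exp(z) - 7*z + 7*exp(z))^2)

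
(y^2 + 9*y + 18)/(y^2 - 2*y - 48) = (y + 3)/(y - 8)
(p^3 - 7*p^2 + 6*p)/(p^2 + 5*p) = (p^2 - 7*p + 6)/(p + 5)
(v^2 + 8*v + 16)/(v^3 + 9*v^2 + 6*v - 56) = (v + 4)/(v^2 + 5*v - 14)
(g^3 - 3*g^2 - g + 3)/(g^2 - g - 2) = (g^2 - 4*g + 3)/(g - 2)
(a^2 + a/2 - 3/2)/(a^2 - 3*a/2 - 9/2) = (a - 1)/(a - 3)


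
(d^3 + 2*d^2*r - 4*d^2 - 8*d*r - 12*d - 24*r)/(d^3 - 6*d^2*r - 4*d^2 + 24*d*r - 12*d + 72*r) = (-d - 2*r)/(-d + 6*r)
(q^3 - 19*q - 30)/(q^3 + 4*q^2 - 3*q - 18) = (q^2 - 3*q - 10)/(q^2 + q - 6)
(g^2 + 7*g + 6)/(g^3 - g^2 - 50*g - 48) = 1/(g - 8)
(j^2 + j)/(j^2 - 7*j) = (j + 1)/(j - 7)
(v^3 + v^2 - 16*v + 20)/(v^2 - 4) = (v^2 + 3*v - 10)/(v + 2)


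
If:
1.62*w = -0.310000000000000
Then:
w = -0.19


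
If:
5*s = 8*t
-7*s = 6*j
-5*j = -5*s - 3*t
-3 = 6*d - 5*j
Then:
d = -1/2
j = 0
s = 0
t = 0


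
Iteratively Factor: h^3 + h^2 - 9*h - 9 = (h + 3)*(h^2 - 2*h - 3) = (h - 3)*(h + 3)*(h + 1)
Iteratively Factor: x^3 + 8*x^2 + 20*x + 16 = (x + 4)*(x^2 + 4*x + 4) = (x + 2)*(x + 4)*(x + 2)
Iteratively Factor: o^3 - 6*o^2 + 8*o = (o - 2)*(o^2 - 4*o) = o*(o - 2)*(o - 4)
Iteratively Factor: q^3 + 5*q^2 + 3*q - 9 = (q + 3)*(q^2 + 2*q - 3) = (q - 1)*(q + 3)*(q + 3)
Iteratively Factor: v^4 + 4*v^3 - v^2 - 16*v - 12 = (v + 1)*(v^3 + 3*v^2 - 4*v - 12) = (v - 2)*(v + 1)*(v^2 + 5*v + 6) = (v - 2)*(v + 1)*(v + 3)*(v + 2)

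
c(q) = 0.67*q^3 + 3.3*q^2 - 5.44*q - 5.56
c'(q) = 2.01*q^2 + 6.6*q - 5.44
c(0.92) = -7.25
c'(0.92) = 2.33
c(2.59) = 14.13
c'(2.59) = 25.14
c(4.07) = 72.13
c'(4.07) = 54.72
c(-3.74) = 25.89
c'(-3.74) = -2.01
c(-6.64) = -20.09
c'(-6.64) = 39.36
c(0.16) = -6.34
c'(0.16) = -4.33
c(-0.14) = -4.74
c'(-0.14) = -6.32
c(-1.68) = 9.72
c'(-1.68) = -10.85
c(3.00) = 25.91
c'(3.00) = 32.45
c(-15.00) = -1442.71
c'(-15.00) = 347.81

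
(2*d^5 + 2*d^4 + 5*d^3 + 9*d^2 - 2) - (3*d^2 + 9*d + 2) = 2*d^5 + 2*d^4 + 5*d^3 + 6*d^2 - 9*d - 4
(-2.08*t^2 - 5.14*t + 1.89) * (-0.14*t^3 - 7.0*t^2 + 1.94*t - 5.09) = 0.2912*t^5 + 15.2796*t^4 + 31.6802*t^3 - 12.6144*t^2 + 29.8292*t - 9.6201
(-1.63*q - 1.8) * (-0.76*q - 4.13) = 1.2388*q^2 + 8.0999*q + 7.434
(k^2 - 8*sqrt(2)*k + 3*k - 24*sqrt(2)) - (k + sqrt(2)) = k^2 - 8*sqrt(2)*k + 2*k - 25*sqrt(2)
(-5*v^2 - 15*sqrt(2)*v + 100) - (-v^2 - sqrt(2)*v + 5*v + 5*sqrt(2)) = -4*v^2 - 14*sqrt(2)*v - 5*v - 5*sqrt(2) + 100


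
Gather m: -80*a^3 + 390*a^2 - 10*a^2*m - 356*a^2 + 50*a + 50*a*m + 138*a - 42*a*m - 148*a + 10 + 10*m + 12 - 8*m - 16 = -80*a^3 + 34*a^2 + 40*a + m*(-10*a^2 + 8*a + 2) + 6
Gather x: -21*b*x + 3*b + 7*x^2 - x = 3*b + 7*x^2 + x*(-21*b - 1)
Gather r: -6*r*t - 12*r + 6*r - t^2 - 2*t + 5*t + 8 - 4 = r*(-6*t - 6) - t^2 + 3*t + 4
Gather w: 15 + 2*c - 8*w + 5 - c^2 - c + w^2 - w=-c^2 + c + w^2 - 9*w + 20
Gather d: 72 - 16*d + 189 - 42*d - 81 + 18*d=180 - 40*d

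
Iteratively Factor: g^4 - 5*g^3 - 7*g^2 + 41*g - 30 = (g - 1)*(g^3 - 4*g^2 - 11*g + 30) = (g - 1)*(g + 3)*(g^2 - 7*g + 10) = (g - 5)*(g - 1)*(g + 3)*(g - 2)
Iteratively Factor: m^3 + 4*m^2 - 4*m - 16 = (m + 4)*(m^2 - 4) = (m - 2)*(m + 4)*(m + 2)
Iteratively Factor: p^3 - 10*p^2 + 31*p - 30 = (p - 2)*(p^2 - 8*p + 15) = (p - 5)*(p - 2)*(p - 3)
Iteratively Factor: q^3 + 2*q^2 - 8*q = (q + 4)*(q^2 - 2*q) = q*(q + 4)*(q - 2)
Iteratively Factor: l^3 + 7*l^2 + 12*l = (l + 4)*(l^2 + 3*l) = l*(l + 4)*(l + 3)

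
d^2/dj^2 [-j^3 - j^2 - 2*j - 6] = -6*j - 2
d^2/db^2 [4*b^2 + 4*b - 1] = 8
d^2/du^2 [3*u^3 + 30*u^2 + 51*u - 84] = 18*u + 60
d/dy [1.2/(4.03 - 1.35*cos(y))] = -1.62*sin(y)/(1.35*cos(y) - 4.03)^2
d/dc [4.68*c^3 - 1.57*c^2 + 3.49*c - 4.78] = 14.04*c^2 - 3.14*c + 3.49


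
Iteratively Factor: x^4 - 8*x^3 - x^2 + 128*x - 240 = (x + 4)*(x^3 - 12*x^2 + 47*x - 60) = (x - 5)*(x + 4)*(x^2 - 7*x + 12) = (x - 5)*(x - 3)*(x + 4)*(x - 4)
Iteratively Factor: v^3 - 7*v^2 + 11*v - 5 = (v - 1)*(v^2 - 6*v + 5) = (v - 5)*(v - 1)*(v - 1)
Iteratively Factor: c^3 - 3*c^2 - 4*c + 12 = (c + 2)*(c^2 - 5*c + 6) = (c - 2)*(c + 2)*(c - 3)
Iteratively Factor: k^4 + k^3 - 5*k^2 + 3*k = (k - 1)*(k^3 + 2*k^2 - 3*k) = (k - 1)^2*(k^2 + 3*k) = (k - 1)^2*(k + 3)*(k)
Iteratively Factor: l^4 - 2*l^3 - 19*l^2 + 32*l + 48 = (l + 4)*(l^3 - 6*l^2 + 5*l + 12) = (l - 3)*(l + 4)*(l^2 - 3*l - 4) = (l - 3)*(l + 1)*(l + 4)*(l - 4)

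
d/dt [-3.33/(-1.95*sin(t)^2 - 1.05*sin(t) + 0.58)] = -(12.987*sin(t) + 3.4965)*cos(t)/(1.95*sin(t)^2 + 1.05*sin(t) - 0.58)^2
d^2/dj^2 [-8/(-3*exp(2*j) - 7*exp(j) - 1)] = 8*(2*(6*exp(j) + 7)^2*exp(j) - (12*exp(j) + 7)*(3*exp(2*j) + 7*exp(j) + 1))*exp(j)/(3*exp(2*j) + 7*exp(j) + 1)^3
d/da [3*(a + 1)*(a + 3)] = 6*a + 12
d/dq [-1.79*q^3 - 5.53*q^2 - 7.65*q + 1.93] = -5.37*q^2 - 11.06*q - 7.65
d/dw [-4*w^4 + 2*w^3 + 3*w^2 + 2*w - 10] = -16*w^3 + 6*w^2 + 6*w + 2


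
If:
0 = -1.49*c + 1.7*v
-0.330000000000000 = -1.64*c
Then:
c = 0.20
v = 0.18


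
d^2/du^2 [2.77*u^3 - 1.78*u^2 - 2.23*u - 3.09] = 16.62*u - 3.56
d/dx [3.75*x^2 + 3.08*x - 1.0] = 7.5*x + 3.08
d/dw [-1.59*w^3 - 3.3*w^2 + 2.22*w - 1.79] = -4.77*w^2 - 6.6*w + 2.22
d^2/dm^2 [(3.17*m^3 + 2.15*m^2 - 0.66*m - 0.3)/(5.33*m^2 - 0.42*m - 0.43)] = (-1.13686837721616e-13*m^5 + 1.13686837721616e-13*m^4 - 12.224746*m^3 - 18.135498*m^2 - 1.529646*m - 0.447518)/(151.419437*m^6 - 35.795214*m^5 - 33.826845*m^4 + 5.7015*m^3 + 2.728995*m^2 - 0.232974*m - 0.079507)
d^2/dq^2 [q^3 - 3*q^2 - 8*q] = 6*q - 6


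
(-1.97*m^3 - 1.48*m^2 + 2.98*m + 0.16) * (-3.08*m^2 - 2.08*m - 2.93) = 6.0676*m^5 + 8.656*m^4 - 0.3279*m^3 - 2.3548*m^2 - 9.0642*m - 0.4688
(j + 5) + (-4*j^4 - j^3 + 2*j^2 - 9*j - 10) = -4*j^4 - j^3 + 2*j^2 - 8*j - 5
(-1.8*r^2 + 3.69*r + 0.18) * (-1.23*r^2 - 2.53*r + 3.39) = 2.214*r^4 + 0.0152999999999999*r^3 - 15.6591*r^2 + 12.0537*r + 0.6102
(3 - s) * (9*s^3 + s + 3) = -9*s^4 + 27*s^3 - s^2 + 9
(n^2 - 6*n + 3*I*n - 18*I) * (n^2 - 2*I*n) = n^4 - 6*n^3 + I*n^3 + 6*n^2 - 6*I*n^2 - 36*n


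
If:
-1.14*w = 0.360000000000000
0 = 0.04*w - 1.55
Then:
No Solution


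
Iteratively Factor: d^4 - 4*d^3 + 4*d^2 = (d)*(d^3 - 4*d^2 + 4*d) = d*(d - 2)*(d^2 - 2*d) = d*(d - 2)^2*(d)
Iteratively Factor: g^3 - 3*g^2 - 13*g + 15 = (g + 3)*(g^2 - 6*g + 5) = (g - 1)*(g + 3)*(g - 5)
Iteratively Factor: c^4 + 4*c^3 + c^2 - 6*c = (c + 2)*(c^3 + 2*c^2 - 3*c) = (c + 2)*(c + 3)*(c^2 - c) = c*(c + 2)*(c + 3)*(c - 1)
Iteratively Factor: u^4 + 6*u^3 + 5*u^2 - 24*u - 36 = (u + 3)*(u^3 + 3*u^2 - 4*u - 12) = (u - 2)*(u + 3)*(u^2 + 5*u + 6) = (u - 2)*(u + 2)*(u + 3)*(u + 3)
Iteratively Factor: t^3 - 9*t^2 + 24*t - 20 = (t - 2)*(t^2 - 7*t + 10) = (t - 5)*(t - 2)*(t - 2)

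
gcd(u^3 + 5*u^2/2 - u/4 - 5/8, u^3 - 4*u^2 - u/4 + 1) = u^2 - 1/4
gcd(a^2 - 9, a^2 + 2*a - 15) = a - 3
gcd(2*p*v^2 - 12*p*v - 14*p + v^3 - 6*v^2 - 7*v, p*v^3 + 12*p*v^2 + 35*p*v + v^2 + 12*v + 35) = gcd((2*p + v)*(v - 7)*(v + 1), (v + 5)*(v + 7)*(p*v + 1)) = 1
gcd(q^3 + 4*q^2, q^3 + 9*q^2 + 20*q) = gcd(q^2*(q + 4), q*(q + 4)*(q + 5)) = q^2 + 4*q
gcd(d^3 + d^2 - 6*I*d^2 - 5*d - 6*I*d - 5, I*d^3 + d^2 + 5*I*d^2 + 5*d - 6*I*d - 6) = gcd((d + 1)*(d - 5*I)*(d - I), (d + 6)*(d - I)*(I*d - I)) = d - I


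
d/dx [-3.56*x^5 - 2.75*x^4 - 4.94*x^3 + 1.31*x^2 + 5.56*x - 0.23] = -17.8*x^4 - 11.0*x^3 - 14.82*x^2 + 2.62*x + 5.56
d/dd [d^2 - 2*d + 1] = 2*d - 2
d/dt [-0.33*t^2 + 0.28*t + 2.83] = 0.28 - 0.66*t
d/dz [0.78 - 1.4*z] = -1.40000000000000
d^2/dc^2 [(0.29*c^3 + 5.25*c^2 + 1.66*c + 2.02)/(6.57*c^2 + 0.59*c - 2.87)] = (-2.27373675443232e-13*c^4 + 113.744638*c^3 + 1114.173096*c^2 + 249.117726*c + 169.693366)/(283.593393*c^6 + 76.401873*c^5 - 364.788738*c^4 - 66.544507*c^3 + 159.352158*c^2 + 14.579313*c - 23.639903)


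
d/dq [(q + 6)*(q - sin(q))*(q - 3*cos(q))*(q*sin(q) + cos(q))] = q*(q + 6)*(q - sin(q))*(q - 3*cos(q))*cos(q) + (q + 6)*(q - sin(q))*(q*sin(q) + cos(q))*(3*sin(q) + 1) - (q + 6)*(q - 3*cos(q))*(q*sin(q) + cos(q))*(cos(q) - 1) + (q - sin(q))*(q - 3*cos(q))*(q*sin(q) + cos(q))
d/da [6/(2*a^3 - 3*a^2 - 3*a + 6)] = 18*(-2*a^2 + 2*a + 1)/(2*a^3 - 3*a^2 - 3*a + 6)^2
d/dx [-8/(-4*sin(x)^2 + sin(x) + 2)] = 8*(1 - 8*sin(x))*cos(x)/(sin(x) + 2*cos(2*x))^2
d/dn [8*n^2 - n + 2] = 16*n - 1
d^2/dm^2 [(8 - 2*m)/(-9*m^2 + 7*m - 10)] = 4*((43 - 27*m)*(9*m^2 - 7*m + 10) + (m - 4)*(18*m - 7)^2)/(9*m^2 - 7*m + 10)^3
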